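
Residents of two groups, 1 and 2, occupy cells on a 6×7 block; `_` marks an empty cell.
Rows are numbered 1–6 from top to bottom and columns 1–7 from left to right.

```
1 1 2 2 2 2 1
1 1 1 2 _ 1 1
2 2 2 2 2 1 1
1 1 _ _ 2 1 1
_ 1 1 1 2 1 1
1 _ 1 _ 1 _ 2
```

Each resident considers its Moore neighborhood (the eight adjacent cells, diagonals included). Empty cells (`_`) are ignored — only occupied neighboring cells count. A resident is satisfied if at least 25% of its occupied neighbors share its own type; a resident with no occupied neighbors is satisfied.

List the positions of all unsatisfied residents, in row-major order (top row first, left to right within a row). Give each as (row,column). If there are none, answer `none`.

(3,1), (5,5), (6,7)

(1,1)1 3/3 ✓
(1,2)1 4/5 ✓
(1,3)2 2/5 ✓
(1,4)2 3/4 ✓
(1,5)2 3/4 ✓
(1,6)2 1/4 ✓
(1,7)1 2/3 ✓
(2,1)1 3/5 ✓
(2,2)1 4/8 ✓
(2,3)1 2/8 ✓
(2,4)2 6/7 ✓
(2,6)1 4/7 ✓
(2,7)1 4/5 ✓
(3,1)2 1/5 ✗
(3,2)2 2/7 ✓
(3,3)2 3/6 ✓
(3,4)2 4/5 ✓
(3,5)2 3/6 ✓
(3,6)1 5/7 ✓
(3,7)1 5/5 ✓
(4,1)1 2/4 ✓
(4,2)1 3/6 ✓
(4,5)2 3/7 ✓
(4,6)1 5/8 ✓
(4,7)1 5/5 ✓
(5,2)1 5/5 ✓
(5,3)1 4/4 ✓
(5,4)1 3/5 ✓
(5,5)2 1/5 ✗
(5,6)1 4/7 ✓
(5,7)1 3/4 ✓
(6,1)1 1/1 ✓
(6,3)1 3/3 ✓
(6,5)1 2/3 ✓
(6,7)2 0/2 ✗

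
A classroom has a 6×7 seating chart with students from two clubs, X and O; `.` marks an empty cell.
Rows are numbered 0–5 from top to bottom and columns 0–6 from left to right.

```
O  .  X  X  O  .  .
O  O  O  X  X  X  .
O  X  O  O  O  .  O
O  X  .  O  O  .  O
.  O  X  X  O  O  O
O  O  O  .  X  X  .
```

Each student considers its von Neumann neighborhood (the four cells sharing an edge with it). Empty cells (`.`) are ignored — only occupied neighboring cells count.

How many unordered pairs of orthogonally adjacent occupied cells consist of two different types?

Scan each occupied cell's neighbors to the right and below so each pair is counted once.
From row 0: 3 unlike of 6 pairs (running 3/6).
From row 1: 4 unlike of 10 pairs (running 7/16).
From row 2: 2 unlike of 9 pairs (running 9/25).
From row 3: 3 unlike of 6 pairs (running 12/31).
From row 4: 5 unlike of 9 pairs (running 17/40).
From row 5: 0 unlike of 3 pairs (running 17/43).
Total adjacent occupied pairs: 43; unlike-type pairs: 17.

17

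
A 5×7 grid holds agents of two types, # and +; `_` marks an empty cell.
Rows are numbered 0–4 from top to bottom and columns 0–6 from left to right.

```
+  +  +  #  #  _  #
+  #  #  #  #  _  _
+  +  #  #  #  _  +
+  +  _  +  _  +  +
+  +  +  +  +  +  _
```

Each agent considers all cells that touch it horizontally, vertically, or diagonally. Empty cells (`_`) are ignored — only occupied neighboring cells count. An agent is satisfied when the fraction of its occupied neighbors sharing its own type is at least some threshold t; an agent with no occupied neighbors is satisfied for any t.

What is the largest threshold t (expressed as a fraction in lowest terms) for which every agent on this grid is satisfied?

Row 0: (0,0)+ 2/3 · (0,1)+ 3/5 · (0,2)+ 1/5 · (0,3)# 4/5 · (0,4)# 3/3 · (0,6)# — no occupied neighbors
Row 1: (1,0)+ 4/5 · (1,1)# 2/8 · (1,2)# 5/8 · (1,3)# 7/8 · (1,4)# 5/5
Row 2: (2,0)+ 4/5 · (2,1)+ 4/7 · (2,2)# 4/7 · (2,3)# 5/6 · (2,4)# 3/5 · (2,6)+ 2/2
Row 3: (3,0)+ 5/5 · (3,1)+ 6/7 · (3,3)+ 3/6 · (3,5)+ 4/5 · (3,6)+ 3/3
Row 4: (4,0)+ 3/3 · (4,1)+ 4/4 · (4,2)+ 4/4 · (4,3)+ 3/3 · (4,4)+ 4/4 · (4,5)+ 3/3
The smallest same-type fraction is 1/5 at (0,2), which reduces to 1/5. Any threshold above that leaves this agent unsatisfied.

1/5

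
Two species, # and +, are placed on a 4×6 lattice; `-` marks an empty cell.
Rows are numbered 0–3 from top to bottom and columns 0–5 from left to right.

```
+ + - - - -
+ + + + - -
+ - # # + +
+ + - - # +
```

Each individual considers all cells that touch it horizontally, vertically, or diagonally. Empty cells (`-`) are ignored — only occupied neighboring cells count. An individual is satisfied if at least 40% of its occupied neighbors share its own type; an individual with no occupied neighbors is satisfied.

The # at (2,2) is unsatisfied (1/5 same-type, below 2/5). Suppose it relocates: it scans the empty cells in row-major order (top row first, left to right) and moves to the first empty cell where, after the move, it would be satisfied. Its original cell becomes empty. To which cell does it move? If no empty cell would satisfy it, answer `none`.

Vacating (2,2). Empty cells in order:
  (0,2): 0/4 same-type → still unsatisfied.
  (0,3): 0/2 same-type → still unsatisfied.
  (0,4): 0/1 same-type → still unsatisfied.
  (0,5): 0/0 same-type → satisfied — stop here.

(0,5)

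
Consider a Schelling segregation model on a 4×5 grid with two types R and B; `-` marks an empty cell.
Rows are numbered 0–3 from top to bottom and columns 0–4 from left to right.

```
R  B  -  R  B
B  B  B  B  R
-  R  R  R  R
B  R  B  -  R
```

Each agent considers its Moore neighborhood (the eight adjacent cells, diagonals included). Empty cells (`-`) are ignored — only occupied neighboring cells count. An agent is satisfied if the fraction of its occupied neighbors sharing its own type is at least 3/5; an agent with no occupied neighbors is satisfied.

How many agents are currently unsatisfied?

Row 0: (0,0)R 0/3 unhappy · (0,1)B 3/4 ok · (0,3)R 1/4 unhappy · (0,4)B 1/3 unhappy
Row 1: (1,0)B 2/4 unhappy · (1,1)B 3/6 unhappy · (1,2)B 3/7 unhappy · (1,3)B 2/7 unhappy · (1,4)R 3/5 ok
Row 2: (2,1)R 2/7 unhappy · (2,2)R 3/7 unhappy · (2,3)R 4/7 unhappy · (2,4)R 3/4 ok
Row 3: (3,0)B 0/2 unhappy · (3,1)R 2/4 unhappy · (3,2)B 0/4 unhappy · (3,4)R 2/2 ok
Unsatisfied: (0,0), (0,3), (0,4), (1,0), (1,1), (1,2), (1,3), (2,1), (2,2), (2,3), (3,0), (3,1), (3,2) — 13 in total.

13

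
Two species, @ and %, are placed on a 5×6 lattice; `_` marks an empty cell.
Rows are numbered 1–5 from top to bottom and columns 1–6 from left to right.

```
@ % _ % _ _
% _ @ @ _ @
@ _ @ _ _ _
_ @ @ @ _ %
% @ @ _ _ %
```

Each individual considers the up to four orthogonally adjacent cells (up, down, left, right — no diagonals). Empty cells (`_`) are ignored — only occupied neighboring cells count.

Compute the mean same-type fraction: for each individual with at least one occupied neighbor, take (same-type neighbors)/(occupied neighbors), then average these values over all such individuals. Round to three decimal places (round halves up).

Row 1: (1,1)@ 0/2 · (1,2)% 0/1 · (1,4)% 0/1
Row 2: (2,1)% 0/2 · (2,3)@ 2/2 · (2,4)@ 1/2 · (2,6)@ — no occupied neighbors
Row 3: (3,1)@ 0/1 · (3,3)@ 2/2
Row 4: (4,2)@ 2/2 · (4,3)@ 4/4 · (4,4)@ 1/1 · (4,6)% 1/1
Row 5: (5,1)% 0/1 · (5,2)@ 2/3 · (5,3)@ 2/2 · (5,6)% 1/1
Sum over 16 individuals: 0/2 + 0/1 + 0/1 + 0/2 + 2/2 + 1/2 + 0/1 + 2/2 + 2/2 + 4/4 + 1/1 + 1/1 + 0/1 + 2/3 + 2/2 + 1/1 = 55/6; mean = 55/6 ÷ 16 = 55/96 = 0.572916… → 0.573.

0.573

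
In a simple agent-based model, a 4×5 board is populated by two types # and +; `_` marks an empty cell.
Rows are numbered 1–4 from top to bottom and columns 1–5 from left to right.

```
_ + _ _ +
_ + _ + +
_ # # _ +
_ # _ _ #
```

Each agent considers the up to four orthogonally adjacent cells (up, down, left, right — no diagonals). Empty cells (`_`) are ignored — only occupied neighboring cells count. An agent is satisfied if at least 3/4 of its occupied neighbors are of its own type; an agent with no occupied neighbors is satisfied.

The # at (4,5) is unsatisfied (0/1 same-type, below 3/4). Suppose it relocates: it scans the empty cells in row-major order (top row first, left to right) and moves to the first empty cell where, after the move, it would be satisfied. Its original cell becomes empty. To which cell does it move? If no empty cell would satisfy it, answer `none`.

Vacating (4,5). Empty cells in order:
  (1,1): 0/1 same-type → still unsatisfied.
  (1,3): 0/1 same-type → still unsatisfied.
  (1,4): 0/2 same-type → still unsatisfied.
  (2,1): 0/1 same-type → still unsatisfied.
  (2,3): 1/3 same-type → still unsatisfied.
  (3,1): 1/1 same-type → satisfied — stop here.

(3,1)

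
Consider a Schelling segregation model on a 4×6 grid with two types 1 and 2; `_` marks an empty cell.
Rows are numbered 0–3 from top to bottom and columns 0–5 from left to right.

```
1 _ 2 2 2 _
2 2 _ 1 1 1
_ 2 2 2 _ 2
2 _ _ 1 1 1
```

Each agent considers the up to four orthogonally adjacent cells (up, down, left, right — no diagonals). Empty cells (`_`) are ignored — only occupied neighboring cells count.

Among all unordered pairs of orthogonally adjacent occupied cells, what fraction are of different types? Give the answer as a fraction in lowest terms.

Scan each occupied cell's neighbors to the right and below so each pair is counted once.
Row 0: 1(0,0)–2(1,0)≠ 2(0,2)–2(0,3)= 2(0,3)–2(0,4)= 2(0,3)–1(1,3)≠ 2(0,4)–1(1,4)≠  → 3/5 unlike.
Row 1: 2(1,0)–2(1,1)= 2(1,1)–2(2,1)= 1(1,3)–1(1,4)= 1(1,3)–2(2,3)≠ 1(1,4)–1(1,5)= 1(1,5)–2(2,5)≠  → 2/6 unlike.
Row 2: 2(2,1)–2(2,2)= 2(2,2)–2(2,3)= 2(2,3)–1(3,3)≠ 2(2,5)–1(3,5)≠  → 2/4 unlike.
Row 3: 1(3,3)–1(3,4)= 1(3,4)–1(3,5)=  → 0/2 unlike.
Total adjacent occupied pairs: 17; unlike-type pairs: 7.
7/17 is already in lowest terms.

7/17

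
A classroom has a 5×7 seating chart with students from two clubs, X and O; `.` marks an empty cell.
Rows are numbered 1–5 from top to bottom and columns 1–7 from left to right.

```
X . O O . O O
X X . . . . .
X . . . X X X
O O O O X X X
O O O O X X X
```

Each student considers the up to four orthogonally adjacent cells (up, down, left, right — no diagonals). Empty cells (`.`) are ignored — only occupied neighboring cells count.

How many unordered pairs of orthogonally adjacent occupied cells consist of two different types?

3

Scan each occupied cell's neighbors to the right and below so each pair is counted once.
Row 1: X(1,1)–X(2,1)= O(1,3)–O(1,4)= O(1,6)–O(1,7)=  → 0/3 unlike.
Row 2: X(2,1)–X(2,2)= X(2,1)–X(3,1)=  → 0/2 unlike.
Row 3: X(3,1)–O(4,1)≠ X(3,5)–X(3,6)= X(3,5)–X(4,5)= X(3,6)–X(3,7)= X(3,6)–X(4,6)= X(3,7)–X(4,7)=  → 1/6 unlike.
Row 4: O(4,1)–O(4,2)= O(4,1)–O(5,1)= O(4,2)–O(4,3)= O(4,2)–O(5,2)= O(4,3)–O(4,4)= O(4,3)–O(5,3)= O(4,4)–X(4,5)≠ O(4,4)–O(5,4)= X(4,5)–X(4,6)= X(4,5)–X(5,5)= X(4,6)–X(4,7)= X(4,6)–X(5,6)= X(4,7)–X(5,7)=  → 1/13 unlike.
Row 5: O(5,1)–O(5,2)= O(5,2)–O(5,3)= O(5,3)–O(5,4)= O(5,4)–X(5,5)≠ X(5,5)–X(5,6)= X(5,6)–X(5,7)=  → 1/6 unlike.
Total adjacent occupied pairs: 30; unlike-type pairs: 3.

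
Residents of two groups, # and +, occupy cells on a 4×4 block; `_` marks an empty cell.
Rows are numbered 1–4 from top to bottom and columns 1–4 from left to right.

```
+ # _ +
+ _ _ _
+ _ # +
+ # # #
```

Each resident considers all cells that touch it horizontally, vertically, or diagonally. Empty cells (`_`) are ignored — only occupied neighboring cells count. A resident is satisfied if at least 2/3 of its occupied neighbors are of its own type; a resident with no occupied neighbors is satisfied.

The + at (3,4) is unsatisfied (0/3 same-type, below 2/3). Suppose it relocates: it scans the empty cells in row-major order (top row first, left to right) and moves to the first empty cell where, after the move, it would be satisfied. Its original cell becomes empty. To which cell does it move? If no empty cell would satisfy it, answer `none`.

none

Vacating (3,4). Empty cells in order:
  (1,3): 1/2 same-type → still unsatisfied.
  (2,2): 3/5 same-type → still unsatisfied.
  (2,3): 1/3 same-type → still unsatisfied.
  (2,4): 1/2 same-type → still unsatisfied.
  (3,2): 3/6 same-type → still unsatisfied.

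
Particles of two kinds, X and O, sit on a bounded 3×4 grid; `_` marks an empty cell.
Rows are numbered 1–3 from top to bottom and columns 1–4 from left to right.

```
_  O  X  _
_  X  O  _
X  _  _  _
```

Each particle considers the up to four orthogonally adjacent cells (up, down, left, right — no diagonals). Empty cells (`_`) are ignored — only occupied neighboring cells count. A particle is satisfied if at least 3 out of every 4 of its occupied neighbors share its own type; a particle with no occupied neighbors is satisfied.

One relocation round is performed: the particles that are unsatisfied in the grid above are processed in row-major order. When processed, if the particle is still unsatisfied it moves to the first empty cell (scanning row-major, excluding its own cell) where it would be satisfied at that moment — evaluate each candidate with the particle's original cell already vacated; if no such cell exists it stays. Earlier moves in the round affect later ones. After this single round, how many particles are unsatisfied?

Initially unsatisfied (in order): (1,2), (1,3), (2,2), (2,3).
  (1,2) → (1,1).
  (1,3) → (1,4).
  (2,2) → (3,2).
  (2,3): now satisfied by earlier moves; stays.
Resulting grid:
O _ _ X
_ _ O _
X X _ _
All satisfied now.

0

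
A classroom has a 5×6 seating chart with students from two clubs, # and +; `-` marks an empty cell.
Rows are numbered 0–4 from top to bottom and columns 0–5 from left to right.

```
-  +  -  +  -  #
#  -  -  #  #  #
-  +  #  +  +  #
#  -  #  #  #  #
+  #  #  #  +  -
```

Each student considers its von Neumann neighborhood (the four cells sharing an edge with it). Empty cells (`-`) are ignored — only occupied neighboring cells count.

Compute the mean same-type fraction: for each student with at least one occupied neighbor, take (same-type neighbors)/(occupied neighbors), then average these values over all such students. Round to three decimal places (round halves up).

Row 0: (0,1)+ — no occupied neighbors · (0,3)+ 0/1 · (0,5)# 1/1
Row 1: (1,0)# — no occupied neighbors · (1,3)# 1/3 · (1,4)# 2/3 · (1,5)# 3/3
Row 2: (2,1)+ 0/1 · (2,2)# 1/3 · (2,3)+ 1/4 · (2,4)+ 1/4 · (2,5)# 2/3
Row 3: (3,0)# 0/1 · (3,2)# 3/3 · (3,3)# 3/4 · (3,4)# 2/4 · (3,5)# 2/2
Row 4: (4,0)+ 0/2 · (4,1)# 1/2 · (4,2)# 3/3 · (4,3)# 2/3 · (4,4)+ 0/2
Sum over 20 students: 0/1 + 1/1 + 1/3 + 2/3 + 3/3 + 0/1 + 1/3 + 1/4 + 1/4 + 2/3 + 0/1 + 3/3 + 3/4 + 2/4 + 2/2 + 0/2 + 1/2 + 3/3 + 2/3 + 0/2 = 119/12; mean = 119/12 ÷ 20 = 119/240 = 0.495833… → 0.496.

0.496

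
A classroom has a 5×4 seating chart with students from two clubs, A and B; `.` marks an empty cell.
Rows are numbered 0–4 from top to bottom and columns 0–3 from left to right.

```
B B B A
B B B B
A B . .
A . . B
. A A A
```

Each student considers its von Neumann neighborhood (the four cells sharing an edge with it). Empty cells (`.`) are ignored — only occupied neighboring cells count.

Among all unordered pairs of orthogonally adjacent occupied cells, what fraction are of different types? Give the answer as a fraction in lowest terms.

Scan each occupied cell's neighbors to the right and below so each pair is counted once.
From row 0: 2 unlike of 7 pairs (running 2/7).
From row 1: 1 unlike of 5 pairs (running 3/12).
From row 2: 1 unlike of 2 pairs (running 4/14).
From row 3: 1 unlike of 1 pairs (running 5/15).
From row 4: 0 unlike of 2 pairs (running 5/17).
Total adjacent occupied pairs: 17; unlike-type pairs: 5.
5/17 is already in lowest terms.

5/17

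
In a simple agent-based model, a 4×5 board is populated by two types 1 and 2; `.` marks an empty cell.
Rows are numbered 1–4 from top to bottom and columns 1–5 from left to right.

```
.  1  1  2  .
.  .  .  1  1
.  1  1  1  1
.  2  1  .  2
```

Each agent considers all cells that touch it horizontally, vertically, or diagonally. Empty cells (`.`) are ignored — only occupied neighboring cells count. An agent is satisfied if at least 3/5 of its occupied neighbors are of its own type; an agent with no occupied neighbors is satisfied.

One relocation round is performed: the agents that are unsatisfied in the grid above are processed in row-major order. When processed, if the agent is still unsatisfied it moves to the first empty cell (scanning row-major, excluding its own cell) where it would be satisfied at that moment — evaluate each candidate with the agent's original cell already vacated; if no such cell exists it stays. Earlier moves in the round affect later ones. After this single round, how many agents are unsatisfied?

3

Initially unsatisfied (in order): (1,4), (4,2), (4,5).
  (1,4): no empty cell satisfies it; stays.
  (4,2): no empty cell satisfies it; stays.
  (4,5): no empty cell satisfies it; stays.
Resulting grid:
. 1 1 2 .
. . . 1 1
. 1 1 1 1
. 2 1 . 2
Unsatisfied now: (1,4), (4,2), (4,5).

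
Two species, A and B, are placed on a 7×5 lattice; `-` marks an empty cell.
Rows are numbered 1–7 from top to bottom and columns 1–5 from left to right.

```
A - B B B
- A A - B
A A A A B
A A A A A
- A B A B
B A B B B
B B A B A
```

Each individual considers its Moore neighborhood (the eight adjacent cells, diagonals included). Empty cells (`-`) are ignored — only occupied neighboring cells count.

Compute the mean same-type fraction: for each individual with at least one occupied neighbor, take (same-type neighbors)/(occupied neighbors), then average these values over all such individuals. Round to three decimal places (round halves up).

(1,1)A 1/1
(1,3)B 1/3
(1,4)B 3/4
(1,5)B 2/2
(2,2)A 5/6
(2,3)A 4/6
(2,5)B 3/4
(3,1)A 4/4
(3,2)A 7/7
(3,3)A 7/7
(3,4)A 5/7
(3,5)B 1/4
(4,1)A 4/4
(4,2)A 6/7
(4,3)A 7/8
(4,4)A 5/8
(4,5)A 3/5
(5,2)A 4/7
(5,3)B 2/8
(5,4)A 3/8
(5,5)B 2/5
(6,1)B 2/4
(6,2)A 2/7
(6,3)B 4/8
(6,4)B 5/8
(6,5)B 3/5
(7,1)B 2/3
(7,2)B 3/5
(7,3)A 1/5
(7,4)B 3/5
(7,5)A 0/3
Sum over 31 individuals: 1/1 + 1/3 + 3/4 + 2/2 + 5/6 + 4/6 + 3/4 + 4/4 + 7/7 + 7/7 + 5/7 + 1/4 + 4/4 + 6/7 + 7/8 + 5/8 + 3/5 + 4/7 + 2/8 + 3/8 + 2/5 + 2/4 + 2/7 + 4/8 + 5/8 + 3/5 + 2/3 + 3/5 + 1/5 + 3/5 + 0/3 = 136/7; mean = 136/7 ÷ 31 = 136/217 = 0.626728… → 0.627.

0.627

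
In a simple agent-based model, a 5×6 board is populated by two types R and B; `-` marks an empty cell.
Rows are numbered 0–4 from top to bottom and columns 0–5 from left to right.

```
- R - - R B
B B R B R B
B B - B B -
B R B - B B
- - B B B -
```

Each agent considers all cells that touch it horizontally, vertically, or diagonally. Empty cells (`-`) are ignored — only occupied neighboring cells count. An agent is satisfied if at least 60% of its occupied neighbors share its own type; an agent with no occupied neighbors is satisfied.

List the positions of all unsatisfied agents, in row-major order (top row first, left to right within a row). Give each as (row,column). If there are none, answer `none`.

Row 0: (0,1)R 1/3 ✗ · (0,4)R 1/4 ✗ · (0,5)B 1/3 ✗
Row 1: (1,0)B 3/4 ✓ · (1,1)B 3/5 ✓ · (1,2)R 1/5 ✗ · (1,3)B 2/5 ✗ · (1,4)R 1/6 ✗ · (1,5)B 2/4 ✗
Row 2: (2,0)B 4/5 ✓ · (2,1)B 5/7 ✓ · (2,3)B 4/6 ✓ · (2,4)B 5/6 ✓
Row 3: (3,0)B 2/3 ✓ · (3,1)R 0/5 ✗ · (3,2)B 4/5 ✓ · (3,4)B 5/5 ✓ · (3,5)B 3/3 ✓
Row 4: (4,2)B 2/3 ✓ · (4,3)B 4/4 ✓ · (4,4)B 3/3 ✓

(0,1), (0,4), (0,5), (1,2), (1,3), (1,4), (1,5), (3,1)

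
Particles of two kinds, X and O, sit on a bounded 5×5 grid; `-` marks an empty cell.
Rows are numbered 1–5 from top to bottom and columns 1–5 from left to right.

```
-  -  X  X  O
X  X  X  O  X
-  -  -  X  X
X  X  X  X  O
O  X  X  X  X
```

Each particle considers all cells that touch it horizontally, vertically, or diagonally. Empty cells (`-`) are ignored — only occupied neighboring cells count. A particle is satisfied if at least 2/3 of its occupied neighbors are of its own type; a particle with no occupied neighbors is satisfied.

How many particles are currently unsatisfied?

7

Row 1: (1,3)X 3/4 ✓ · (1,4)X 3/5 ✗ · (1,5)O 1/3 ✗
Row 2: (2,1)X 1/1 ✓ · (2,2)X 3/3 ✓ · (2,3)X 4/5 ✓ · (2,4)O 1/7 ✗ · (2,5)X 3/5 ✗
Row 3: (3,4)X 5/7 ✓ · (3,5)X 3/5 ✗
Row 4: (4,1)X 2/3 ✓ · (4,2)X 4/5 ✓ · (4,3)X 6/6 ✓ · (4,4)X 6/7 ✓ · (4,5)O 0/5 ✗
Row 5: (5,1)O 0/3 ✗ · (5,2)X 4/5 ✓ · (5,3)X 5/5 ✓ · (5,4)X 4/5 ✓ · (5,5)X 2/3 ✓
Unsatisfied: (1,4), (1,5), (2,4), (2,5), (3,5), (4,5), (5,1) — 7 in total.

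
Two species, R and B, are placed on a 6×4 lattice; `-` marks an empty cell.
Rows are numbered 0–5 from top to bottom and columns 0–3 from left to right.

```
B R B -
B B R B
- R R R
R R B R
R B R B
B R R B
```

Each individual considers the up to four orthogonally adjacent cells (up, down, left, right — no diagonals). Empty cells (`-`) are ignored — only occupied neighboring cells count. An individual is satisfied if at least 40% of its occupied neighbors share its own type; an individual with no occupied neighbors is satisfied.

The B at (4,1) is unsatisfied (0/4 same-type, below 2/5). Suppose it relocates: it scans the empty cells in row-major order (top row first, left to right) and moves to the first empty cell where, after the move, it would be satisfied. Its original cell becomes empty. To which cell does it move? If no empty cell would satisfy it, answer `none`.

Vacating (4,1). Empty cells in order:
  (0,3): 2/2 same-type → satisfied — stop here.

(0,3)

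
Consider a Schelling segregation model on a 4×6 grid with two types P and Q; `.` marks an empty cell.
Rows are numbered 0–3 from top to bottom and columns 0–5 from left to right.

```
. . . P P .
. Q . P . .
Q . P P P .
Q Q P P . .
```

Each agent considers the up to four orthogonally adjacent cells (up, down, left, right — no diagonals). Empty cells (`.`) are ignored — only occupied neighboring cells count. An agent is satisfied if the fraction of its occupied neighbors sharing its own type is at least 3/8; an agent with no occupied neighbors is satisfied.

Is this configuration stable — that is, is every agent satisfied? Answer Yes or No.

Row 0: (0,3)P 2/2 satisfied · (0,4)P 1/1 satisfied
Row 1: (1,1)Q 0/0 satisfied · (1,3)P 2/2 satisfied
Row 2: (2,0)Q 1/1 satisfied · (2,2)P 2/2 satisfied · (2,3)P 4/4 satisfied · (2,4)P 1/1 satisfied
Row 3: (3,0)Q 2/2 satisfied · (3,1)Q 1/2 satisfied · (3,2)P 2/3 satisfied · (3,3)P 2/2 satisfied
All meet the threshold, so the configuration is stable.

Yes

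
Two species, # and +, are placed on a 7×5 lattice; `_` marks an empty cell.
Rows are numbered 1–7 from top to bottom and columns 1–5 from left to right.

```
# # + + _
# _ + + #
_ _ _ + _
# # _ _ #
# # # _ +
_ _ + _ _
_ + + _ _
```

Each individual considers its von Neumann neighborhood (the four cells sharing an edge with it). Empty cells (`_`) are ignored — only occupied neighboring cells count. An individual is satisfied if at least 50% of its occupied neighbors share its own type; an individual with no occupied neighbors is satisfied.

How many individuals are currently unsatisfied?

3

(1,1)# 2/2 ✓
(1,2)# 1/2 ✓
(1,3)+ 2/3 ✓
(1,4)+ 2/2 ✓
(2,1)# 1/1 ✓
(2,3)+ 2/2 ✓
(2,4)+ 3/4 ✓
(2,5)# 0/1 ✗
(3,4)+ 1/1 ✓
(4,1)# 2/2 ✓
(4,2)# 2/2 ✓
(4,5)# 0/1 ✗
(5,1)# 2/2 ✓
(5,2)# 3/3 ✓
(5,3)# 1/2 ✓
(5,5)+ 0/1 ✗
(6,3)+ 1/2 ✓
(7,2)+ 1/1 ✓
(7,3)+ 2/2 ✓
Unsatisfied: (2,5), (4,5), (5,5) — 3 in total.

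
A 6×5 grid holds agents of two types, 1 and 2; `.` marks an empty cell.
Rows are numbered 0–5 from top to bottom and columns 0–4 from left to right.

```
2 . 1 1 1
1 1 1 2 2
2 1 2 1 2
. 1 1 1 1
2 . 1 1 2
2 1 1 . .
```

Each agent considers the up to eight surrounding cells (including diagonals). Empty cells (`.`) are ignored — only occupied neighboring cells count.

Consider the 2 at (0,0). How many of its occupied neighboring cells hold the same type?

0

Occupied neighbors of (0,0): (1,0)=1, (1,1)=1.
Same type (2): 0 of 2.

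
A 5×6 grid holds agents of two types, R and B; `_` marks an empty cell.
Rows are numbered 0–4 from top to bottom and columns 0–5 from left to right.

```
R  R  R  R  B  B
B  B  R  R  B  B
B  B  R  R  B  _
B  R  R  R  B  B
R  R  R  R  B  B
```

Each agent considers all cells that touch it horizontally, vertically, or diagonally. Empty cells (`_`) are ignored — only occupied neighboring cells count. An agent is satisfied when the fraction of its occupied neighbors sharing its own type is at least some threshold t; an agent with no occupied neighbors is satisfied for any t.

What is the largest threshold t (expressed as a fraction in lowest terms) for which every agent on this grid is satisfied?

(0,0)R 1/3
(0,1)R 3/5
(0,2)R 4/5
(0,3)R 3/5
(0,4)B 3/5
(0,5)B 3/3
(1,0)B 3/5
(1,1)B 3/8
(1,2)R 6/8
(1,3)R 5/8
(1,4)B 4/7
(1,5)B 4/4
(2,0)B 4/5
(2,1)B 4/8
(2,2)R 6/8
(2,3)R 5/8
(2,4)B 4/7
(3,0)B 2/5
(3,1)R 5/8
(3,2)R 7/8
(3,3)R 5/8
(3,4)B 4/7
(3,5)B 4/4
(4,0)R 2/3
(4,1)R 4/5
(4,2)R 5/5
(4,3)R 3/5
(4,4)B 3/5
(4,5)B 3/3
The smallest same-type fraction is 1/3 at (0,0), which reduces to 1/3. Any threshold above that leaves this agent unsatisfied.

1/3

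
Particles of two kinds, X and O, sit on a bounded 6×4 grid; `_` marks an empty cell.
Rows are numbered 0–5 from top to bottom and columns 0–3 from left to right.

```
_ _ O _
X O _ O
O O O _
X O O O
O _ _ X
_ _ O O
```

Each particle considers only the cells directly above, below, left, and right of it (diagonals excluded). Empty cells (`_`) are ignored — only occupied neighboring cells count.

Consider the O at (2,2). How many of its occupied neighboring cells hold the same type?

2

Occupied neighbors of (2,2): (3,2)=O, (2,1)=O.
Same type (O): 2 of 2.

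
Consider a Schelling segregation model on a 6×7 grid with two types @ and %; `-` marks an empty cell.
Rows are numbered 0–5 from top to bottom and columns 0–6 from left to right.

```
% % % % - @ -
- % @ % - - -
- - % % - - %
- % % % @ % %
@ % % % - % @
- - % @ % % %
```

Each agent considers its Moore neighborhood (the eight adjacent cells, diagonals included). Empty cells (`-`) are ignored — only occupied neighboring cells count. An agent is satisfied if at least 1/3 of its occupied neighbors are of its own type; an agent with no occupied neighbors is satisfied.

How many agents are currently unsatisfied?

5

Row 0: (0,0)% 2/2 satisfied · (0,1)% 3/4 satisfied · (0,2)% 4/5 satisfied · (0,3)% 2/3 satisfied · (0,5)@ 0/0 satisfied
Row 1: (1,1)% 4/5 satisfied · (1,2)@ 0/7 not · (1,3)% 4/5 satisfied
Row 2: (2,2)% 6/7 satisfied · (2,3)% 4/6 satisfied · (2,6)% 2/2 satisfied
Row 3: (3,1)% 4/5 satisfied · (3,2)% 7/7 satisfied · (3,3)% 5/6 satisfied · (3,4)@ 0/5 not · (3,5)% 3/5 satisfied · (3,6)% 3/4 satisfied
Row 4: (4,0)@ 0/2 not · (4,1)% 4/5 satisfied · (4,2)% 6/7 satisfied · (4,3)% 5/7 satisfied · (4,5)% 5/7 satisfied · (4,6)@ 0/5 not
Row 5: (5,2)% 3/4 satisfied · (5,3)@ 0/4 not · (5,4)% 3/4 satisfied · (5,5)% 3/4 satisfied · (5,6)% 2/3 satisfied
Unsatisfied: (1,2), (3,4), (4,0), (4,6), (5,3) — 5 in total.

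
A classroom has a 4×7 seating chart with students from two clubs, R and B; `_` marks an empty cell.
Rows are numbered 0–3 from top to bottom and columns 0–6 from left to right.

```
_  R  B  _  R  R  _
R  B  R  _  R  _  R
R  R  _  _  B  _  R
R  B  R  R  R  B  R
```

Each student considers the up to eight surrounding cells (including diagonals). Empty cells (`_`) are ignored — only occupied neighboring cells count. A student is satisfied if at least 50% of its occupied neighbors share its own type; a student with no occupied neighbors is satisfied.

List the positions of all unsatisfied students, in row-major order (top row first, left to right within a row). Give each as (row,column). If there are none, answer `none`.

(0,1)R 2/4 ok
(0,2)B 1/3 unhappy
(0,4)R 2/2 ok
(0,5)R 3/3 ok
(1,0)R 3/4 ok
(1,1)B 1/6 unhappy
(1,2)R 2/4 ok
(1,4)R 2/3 ok
(1,6)R 2/2 ok
(2,0)R 3/5 ok
(2,1)R 5/7 ok
(2,4)B 1/4 unhappy
(2,6)R 2/3 ok
(3,0)R 2/3 ok
(3,1)B 0/4 unhappy
(3,2)R 2/3 ok
(3,3)R 2/3 ok
(3,4)R 1/3 unhappy
(3,5)B 1/4 unhappy
(3,6)R 1/2 ok

(0,2), (1,1), (2,4), (3,1), (3,4), (3,5)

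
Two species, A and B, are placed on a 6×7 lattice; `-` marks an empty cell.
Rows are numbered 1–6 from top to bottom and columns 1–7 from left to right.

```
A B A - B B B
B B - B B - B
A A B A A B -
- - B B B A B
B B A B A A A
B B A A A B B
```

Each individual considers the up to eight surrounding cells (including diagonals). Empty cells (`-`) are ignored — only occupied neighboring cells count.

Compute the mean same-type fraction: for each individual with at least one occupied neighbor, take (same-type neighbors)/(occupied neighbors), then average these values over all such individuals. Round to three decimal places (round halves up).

0.520

Row 1: (1,1)A 0/3 · (1,2)B 2/4 · (1,3)A 0/3 · (1,5)B 3/3 · (1,6)B 4/4 · (1,7)B 2/2
Row 2: (2,1)B 2/5 · (2,2)B 3/7 · (2,4)B 3/6 · (2,5)B 4/6 · (2,7)B 3/3
Row 3: (3,1)A 1/3 · (3,2)A 1/5 · (3,3)B 4/6 · (3,4)A 1/7 · (3,5)A 2/7 · (3,6)B 4/6
Row 4: (4,3)B 4/7 · (4,4)B 4/8 · (4,5)B 3/8 · (4,6)A 4/7 · (4,7)B 1/4
Row 5: (5,1)B 3/3 · (5,2)B 4/6 · (5,3)A 2/7 · (5,4)B 3/8 · (5,5)A 4/8 · (5,6)A 4/8 · (5,7)A 2/5
Row 6: (6,1)B 3/3 · (6,2)B 3/5 · (6,3)A 2/5 · (6,4)A 4/5 · (6,5)A 3/5 · (6,6)B 1/5 · (6,7)B 1/3
Sum over 36 individuals: 0/3 + 2/4 + 0/3 + 3/3 + 4/4 + 2/2 + 2/5 + 3/7 + 3/6 + 4/6 + 3/3 + 1/3 + 1/5 + 4/6 + 1/7 + 2/7 + 4/6 + 4/7 + 4/8 + 3/8 + 4/7 + 1/4 + 3/3 + 4/6 + 2/7 + 3/8 + 4/8 + 4/8 + 2/5 + 3/3 + 3/5 + 2/5 + 4/5 + 3/5 + 1/5 + 1/3 = 3931/210; mean = 3931/210 ÷ 36 = 3931/7560 = 0.519973… → 0.520.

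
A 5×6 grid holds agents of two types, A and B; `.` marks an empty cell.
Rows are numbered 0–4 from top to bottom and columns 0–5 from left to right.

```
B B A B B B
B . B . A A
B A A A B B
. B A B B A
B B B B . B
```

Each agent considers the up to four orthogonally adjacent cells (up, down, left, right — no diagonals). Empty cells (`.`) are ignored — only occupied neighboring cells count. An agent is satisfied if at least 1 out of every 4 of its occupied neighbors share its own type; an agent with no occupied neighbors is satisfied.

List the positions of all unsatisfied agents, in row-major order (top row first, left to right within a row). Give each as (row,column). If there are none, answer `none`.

(0,0)B 2/2 ok
(0,1)B 1/2 ok
(0,2)A 0/3 unhappy
(0,3)B 1/2 ok
(0,4)B 2/3 ok
(0,5)B 1/2 ok
(1,0)B 2/2 ok
(1,2)B 0/2 unhappy
(1,4)A 1/3 ok
(1,5)A 1/3 ok
(2,0)B 1/2 ok
(2,1)A 1/3 ok
(2,2)A 3/4 ok
(2,3)A 1/3 ok
(2,4)B 2/4 ok
(2,5)B 1/3 ok
(3,1)B 1/3 ok
(3,2)A 1/4 ok
(3,3)B 2/4 ok
(3,4)B 2/3 ok
(3,5)A 0/3 unhappy
(4,0)B 1/1 ok
(4,1)B 3/3 ok
(4,2)B 2/3 ok
(4,3)B 2/2 ok
(4,5)B 0/1 unhappy

(0,2), (1,2), (3,5), (4,5)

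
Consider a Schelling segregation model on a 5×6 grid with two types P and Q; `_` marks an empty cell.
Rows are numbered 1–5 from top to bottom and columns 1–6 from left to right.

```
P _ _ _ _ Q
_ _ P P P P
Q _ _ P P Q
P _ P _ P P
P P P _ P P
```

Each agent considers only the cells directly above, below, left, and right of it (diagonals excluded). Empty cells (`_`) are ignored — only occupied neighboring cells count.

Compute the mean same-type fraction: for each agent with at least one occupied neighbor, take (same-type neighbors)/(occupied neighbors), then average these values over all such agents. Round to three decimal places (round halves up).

0.736

Row 1: (1,1)P — no occupied neighbors · (1,6)Q 0/1
Row 2: (2,3)P 1/1 · (2,4)P 3/3 · (2,5)P 3/3 · (2,6)P 1/3
Row 3: (3,1)Q 0/1 · (3,4)P 2/2 · (3,5)P 3/4 · (3,6)Q 0/3
Row 4: (4,1)P 1/2 · (4,3)P 1/1 · (4,5)P 3/3 · (4,6)P 2/3
Row 5: (5,1)P 2/2 · (5,2)P 2/2 · (5,3)P 2/2 · (5,5)P 2/2 · (5,6)P 2/2
Sum over 18 agents: 0/1 + 1/1 + 3/3 + 3/3 + 1/3 + 0/1 + 2/2 + 3/4 + 0/3 + 1/2 + 1/1 + 3/3 + 2/3 + 2/2 + 2/2 + 2/2 + 2/2 + 2/2 = 53/4; mean = 53/4 ÷ 18 = 53/72 = 0.736111… → 0.736.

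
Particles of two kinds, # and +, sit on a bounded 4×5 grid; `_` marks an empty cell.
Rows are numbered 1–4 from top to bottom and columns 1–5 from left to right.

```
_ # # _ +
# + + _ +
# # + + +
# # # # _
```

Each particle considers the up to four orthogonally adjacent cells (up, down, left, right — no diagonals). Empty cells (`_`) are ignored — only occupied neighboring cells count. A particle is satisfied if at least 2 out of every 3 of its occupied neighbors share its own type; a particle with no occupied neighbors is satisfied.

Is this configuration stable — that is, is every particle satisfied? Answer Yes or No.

No

(1,2)# 1/2 unhappy
(1,3)# 1/2 unhappy
(1,5)+ 1/1 ok
(2,1)# 1/2 unhappy
(2,2)+ 1/4 unhappy
(2,3)+ 2/3 ok
(2,5)+ 2/2 ok
(3,1)# 3/3 ok
(3,2)# 2/4 unhappy
(3,3)+ 2/4 unhappy
(3,4)+ 2/3 ok
(3,5)+ 2/2 ok
(4,1)# 2/2 ok
(4,2)# 3/3 ok
(4,3)# 2/3 ok
(4,4)# 1/2 unhappy
For instance (1,2) has only 1/2 same-type neighbors, below 2/3.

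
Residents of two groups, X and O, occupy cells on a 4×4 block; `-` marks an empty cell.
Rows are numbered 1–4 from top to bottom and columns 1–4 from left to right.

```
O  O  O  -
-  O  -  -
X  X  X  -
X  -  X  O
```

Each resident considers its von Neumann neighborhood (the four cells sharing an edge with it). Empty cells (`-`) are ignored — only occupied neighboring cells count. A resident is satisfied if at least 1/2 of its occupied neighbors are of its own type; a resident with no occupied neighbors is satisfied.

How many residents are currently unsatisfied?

Row 1: (1,1)O 1/1 satisfied · (1,2)O 3/3 satisfied · (1,3)O 1/1 satisfied
Row 2: (2,2)O 1/2 satisfied
Row 3: (3,1)X 2/2 satisfied · (3,2)X 2/3 satisfied · (3,3)X 2/2 satisfied
Row 4: (4,1)X 1/1 satisfied · (4,3)X 1/2 satisfied · (4,4)O 0/1 not
Unsatisfied: (4,4) — 1 in total.

1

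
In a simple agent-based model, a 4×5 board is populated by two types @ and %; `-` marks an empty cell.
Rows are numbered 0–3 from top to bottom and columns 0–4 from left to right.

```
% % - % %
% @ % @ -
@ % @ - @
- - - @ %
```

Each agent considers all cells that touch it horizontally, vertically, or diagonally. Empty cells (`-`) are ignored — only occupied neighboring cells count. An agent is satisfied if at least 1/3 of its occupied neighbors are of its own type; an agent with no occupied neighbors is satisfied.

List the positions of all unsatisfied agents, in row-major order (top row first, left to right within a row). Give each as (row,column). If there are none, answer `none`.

Row 0: (0,0)% 2/3 satisfied · (0,1)% 3/4 satisfied · (0,3)% 2/3 satisfied · (0,4)% 1/2 satisfied
Row 1: (1,0)% 3/5 satisfied · (1,1)@ 2/7 not · (1,2)% 3/6 satisfied · (1,3)@ 2/5 satisfied
Row 2: (2,0)@ 1/3 satisfied · (2,1)% 2/5 satisfied · (2,2)@ 3/5 satisfied · (2,4)@ 2/3 satisfied
Row 3: (3,3)@ 2/3 satisfied · (3,4)% 0/2 not

(1,1), (3,4)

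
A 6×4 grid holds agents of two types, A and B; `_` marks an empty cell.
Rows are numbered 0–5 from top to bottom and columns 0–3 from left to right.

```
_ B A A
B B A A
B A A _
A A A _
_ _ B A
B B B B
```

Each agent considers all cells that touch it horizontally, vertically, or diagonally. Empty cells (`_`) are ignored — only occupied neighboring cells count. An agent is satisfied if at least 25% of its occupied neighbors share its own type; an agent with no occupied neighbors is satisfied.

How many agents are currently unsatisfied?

Row 0: (0,1)B 2/4 ✓ · (0,2)A 3/5 ✓ · (0,3)A 3/3 ✓
Row 1: (1,0)B 3/4 ✓ · (1,1)B 3/7 ✓ · (1,2)A 5/7 ✓ · (1,3)A 4/4 ✓
Row 2: (2,0)B 2/5 ✓ · (2,1)A 5/8 ✓ · (2,2)A 5/6 ✓
Row 3: (3,0)A 2/3 ✓ · (3,1)A 4/6 ✓ · (3,2)A 4/5 ✓
Row 4: (4,2)B 3/6 ✓ · (4,3)A 1/4 ✓
Row 5: (5,0)B 1/1 ✓ · (5,1)B 3/3 ✓ · (5,2)B 3/4 ✓ · (5,3)B 2/3 ✓
Every one meets the threshold.

0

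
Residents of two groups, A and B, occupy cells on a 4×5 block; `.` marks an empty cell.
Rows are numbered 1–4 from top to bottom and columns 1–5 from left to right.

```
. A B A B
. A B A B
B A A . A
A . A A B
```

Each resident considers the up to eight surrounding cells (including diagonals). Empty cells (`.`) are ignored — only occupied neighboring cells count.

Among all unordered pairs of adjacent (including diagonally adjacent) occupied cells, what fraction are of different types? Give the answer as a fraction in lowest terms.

4/7

Scan each occupied cell's neighbors to the right and below (and the two forward diagonals) so each pair is counted once.
Row 1: A(1,2)–B(1,3)≠ A(1,2)–A(2,2)= A(1,2)–B(2,3)≠ B(1,3)–A(1,4)≠ B(1,3)–B(2,3)= B(1,3)–A(2,4)≠ B(1,3)–A(2,2)≠ A(1,4)–B(1,5)≠ A(1,4)–A(2,4)= A(1,4)–B(2,5)≠ A(1,4)–B(2,3)≠ B(1,5)–B(2,5)= B(1,5)–A(2,4)≠  → 9/13 unlike.
Row 2: A(2,2)–B(2,3)≠ A(2,2)–A(3,2)= A(2,2)–A(3,3)= A(2,2)–B(3,1)≠ B(2,3)–A(2,4)≠ B(2,3)–A(3,3)≠ B(2,3)–A(3,2)≠ A(2,4)–B(2,5)≠ A(2,4)–A(3,5)= A(2,4)–A(3,3)= B(2,5)–A(3,5)≠  → 7/11 unlike.
Row 3: B(3,1)–A(3,2)≠ B(3,1)–A(4,1)≠ A(3,2)–A(3,3)= A(3,2)–A(4,3)= A(3,2)–A(4,1)= A(3,3)–A(4,3)= A(3,3)–A(4,4)= A(3,5)–B(4,5)≠ A(3,5)–A(4,4)=  → 3/9 unlike.
Row 4: A(4,3)–A(4,4)= A(4,4)–B(4,5)≠  → 1/2 unlike.
Total adjacent occupied pairs: 35; unlike-type pairs: 20.
20/35 reduces to 4/7.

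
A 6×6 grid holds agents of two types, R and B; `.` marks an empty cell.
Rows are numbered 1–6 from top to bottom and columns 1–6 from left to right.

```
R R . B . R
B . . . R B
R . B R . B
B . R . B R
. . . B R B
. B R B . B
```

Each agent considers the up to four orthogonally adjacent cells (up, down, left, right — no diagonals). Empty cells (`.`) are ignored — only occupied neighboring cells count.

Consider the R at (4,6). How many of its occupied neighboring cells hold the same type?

Occupied neighbors of (4,6): (3,6)=B, (5,6)=B, (4,5)=B.
Same type (R): 0 of 3.

0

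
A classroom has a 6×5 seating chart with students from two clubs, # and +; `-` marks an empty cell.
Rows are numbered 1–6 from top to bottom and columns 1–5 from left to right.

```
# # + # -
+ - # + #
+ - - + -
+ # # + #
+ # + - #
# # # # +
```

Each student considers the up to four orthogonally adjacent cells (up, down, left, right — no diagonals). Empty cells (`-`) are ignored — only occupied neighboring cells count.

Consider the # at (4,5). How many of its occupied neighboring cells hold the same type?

1

Occupied neighbors of (4,5): (5,5)=#, (4,4)=+.
Same type (#): 1 of 2.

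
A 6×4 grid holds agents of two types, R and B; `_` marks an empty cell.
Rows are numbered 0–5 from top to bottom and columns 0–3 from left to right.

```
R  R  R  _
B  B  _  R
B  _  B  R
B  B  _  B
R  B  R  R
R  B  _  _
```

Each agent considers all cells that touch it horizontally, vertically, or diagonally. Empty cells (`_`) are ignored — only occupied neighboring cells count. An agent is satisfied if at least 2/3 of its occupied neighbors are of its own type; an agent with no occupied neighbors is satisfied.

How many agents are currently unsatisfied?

Row 0: (0,0)R 1/3 ✗ · (0,1)R 2/4 ✗ · (0,2)R 2/3 ✓
Row 1: (1,0)B 2/4 ✗ · (1,1)B 3/6 ✗ · (1,3)R 2/3 ✓
Row 2: (2,0)B 4/4 ✓ · (2,2)B 3/5 ✗ · (2,3)R 1/3 ✗
Row 3: (3,0)B 3/4 ✓ · (3,1)B 4/6 ✓ · (3,3)B 1/4 ✗
Row 4: (4,0)R 1/5 ✗ · (4,1)B 3/6 ✗ · (4,2)R 1/5 ✗ · (4,3)R 1/2 ✗
Row 5: (5,0)R 1/3 ✗ · (5,1)B 1/4 ✗
Unsatisfied: (0,0), (0,1), (1,0), (1,1), (2,2), (2,3), (3,3), (4,0), (4,1), (4,2), (4,3), (5,0), (5,1) — 13 in total.

13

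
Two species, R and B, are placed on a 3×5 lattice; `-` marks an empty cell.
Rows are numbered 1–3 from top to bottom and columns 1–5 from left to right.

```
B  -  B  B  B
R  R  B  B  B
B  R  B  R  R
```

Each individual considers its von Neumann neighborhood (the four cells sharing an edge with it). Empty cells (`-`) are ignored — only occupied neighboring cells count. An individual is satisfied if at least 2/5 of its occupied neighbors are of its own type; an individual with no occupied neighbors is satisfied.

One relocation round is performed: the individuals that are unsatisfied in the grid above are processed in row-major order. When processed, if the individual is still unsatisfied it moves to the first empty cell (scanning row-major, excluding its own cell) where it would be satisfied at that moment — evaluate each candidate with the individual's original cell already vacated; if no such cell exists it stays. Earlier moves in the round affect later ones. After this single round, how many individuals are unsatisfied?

Initially unsatisfied (in order): (1,1), (2,1), (3,1), (3,2), (3,3), (3,4).
  (1,1) → (1,2).
  (2,1): now satisfied by earlier moves; stays.
  (3,1) → (1,1).
  (3,2): now satisfied by earlier moves; stays.
  (3,3): no empty cell satisfies it; stays.
  (3,4) → (3,1).
Resulting grid:
B B B B B
R R B B B
R R B - R
Unsatisfied now: (3,5).

1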